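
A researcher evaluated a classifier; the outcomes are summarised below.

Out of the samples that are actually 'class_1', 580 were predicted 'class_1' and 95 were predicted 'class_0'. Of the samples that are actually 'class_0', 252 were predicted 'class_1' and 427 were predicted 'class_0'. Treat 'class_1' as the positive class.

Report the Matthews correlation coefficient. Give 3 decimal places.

0.501

MCC = (TP·TN − FP·FN) / √((TP+FP)(TP+FN)(TN+FP)(TN+FN))
Numerator = 580·427 − 252·95 = 223720
Denominator = √(832·675·679·522) = √199052380800 = 446152.8671
MCC = 223720 / 446152.8671 = 0.501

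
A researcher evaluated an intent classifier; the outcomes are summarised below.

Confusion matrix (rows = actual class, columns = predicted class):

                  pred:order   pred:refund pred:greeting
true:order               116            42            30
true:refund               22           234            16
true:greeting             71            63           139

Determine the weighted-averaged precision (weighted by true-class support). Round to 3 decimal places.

Per-class precision (TP/(TP+FP)):
  order: TP=116, FP=22+71=93 → 116/209 = 0.5550
  refund: TP=234, FP=42+63=105 → 234/339 = 0.6903
  greeting: TP=139, FP=30+16=46 → 139/185 = 0.7514
Weighted-precision = Σ (supportᵢ/N)·precisionᵢ with N=733: (188/733)·0.5550 + (272/733)·0.6903 + (273/733)·0.7514 = 0.678

0.678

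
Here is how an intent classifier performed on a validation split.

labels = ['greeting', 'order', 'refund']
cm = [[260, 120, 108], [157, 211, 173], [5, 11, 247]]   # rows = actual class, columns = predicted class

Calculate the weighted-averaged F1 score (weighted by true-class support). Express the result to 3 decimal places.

0.543

Per-class F1 score (2·TP/(2·TP+FP+FN)):
  greeting: TP=260, FP=157+5=162, FN=120+108=228 → 520/910 = 0.5714
  order: TP=211, FP=120+11=131, FN=157+173=330 → 422/883 = 0.4779
  refund: TP=247, FP=108+173=281, FN=5+11=16 → 494/791 = 0.6245
Weighted-F1 score = Σ (supportᵢ/N)·F1 scoreᵢ with N=1292: (488/1292)·0.5714 + (541/1292)·0.4779 + (263/1292)·0.6245 = 0.543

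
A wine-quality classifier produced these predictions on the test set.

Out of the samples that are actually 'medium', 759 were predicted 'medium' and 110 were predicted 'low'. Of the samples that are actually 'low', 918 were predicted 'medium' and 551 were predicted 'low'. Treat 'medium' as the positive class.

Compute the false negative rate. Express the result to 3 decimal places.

0.127

FNR = FN/(FN+TP) = 110/(110+759) = 0.127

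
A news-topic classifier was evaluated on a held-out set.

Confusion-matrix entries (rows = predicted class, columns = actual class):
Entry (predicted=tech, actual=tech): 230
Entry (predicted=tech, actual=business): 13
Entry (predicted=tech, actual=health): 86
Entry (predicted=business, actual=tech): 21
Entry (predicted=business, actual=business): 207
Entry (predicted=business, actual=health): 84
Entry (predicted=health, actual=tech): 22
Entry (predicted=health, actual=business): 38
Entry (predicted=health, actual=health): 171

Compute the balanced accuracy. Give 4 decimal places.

0.7154

Balanced accuracy = mean of per-class recall.
  tech: recall = 230/273 = 0.84249
  business: recall = 207/258 = 0.80233
  health: recall = 171/341 = 0.50147
Mean = (0.84249 + 0.80233 + 0.50147) / 3 = 0.7154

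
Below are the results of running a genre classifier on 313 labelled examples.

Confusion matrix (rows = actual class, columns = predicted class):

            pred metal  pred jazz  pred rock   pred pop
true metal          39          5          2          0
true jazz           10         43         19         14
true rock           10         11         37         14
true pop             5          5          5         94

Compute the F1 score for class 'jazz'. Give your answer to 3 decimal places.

0.573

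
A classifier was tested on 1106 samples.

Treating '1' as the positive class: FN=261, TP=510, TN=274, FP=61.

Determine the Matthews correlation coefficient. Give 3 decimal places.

0.441

MCC = (TP·TN − FP·FN) / √((TP+FP)(TP+FN)(TN+FP)(TN+FN))
Numerator = 510·274 − 61·261 = 123819
Denominator = √(571·771·335·535) = √78902193225 = 280895.3421
MCC = 123819 / 280895.3421 = 0.441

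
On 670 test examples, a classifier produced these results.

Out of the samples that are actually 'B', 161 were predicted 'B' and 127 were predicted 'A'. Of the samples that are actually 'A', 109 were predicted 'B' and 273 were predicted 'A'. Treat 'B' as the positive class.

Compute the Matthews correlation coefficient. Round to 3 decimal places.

MCC = (TP·TN − FP·FN) / √((TP+FP)(TP+FN)(TN+FP)(TN+FN))
Numerator = 161·273 − 109·127 = 30110
Denominator = √(270·288·382·400) = √11881728000 = 109003.3394
MCC = 30110 / 109003.3394 = 0.276

0.276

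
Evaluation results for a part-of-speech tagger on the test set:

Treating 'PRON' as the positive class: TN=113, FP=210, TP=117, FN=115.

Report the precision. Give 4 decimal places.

Precision = TP/(TP+FP) = 117/(117+210) = 117/327 = 0.3578

0.3578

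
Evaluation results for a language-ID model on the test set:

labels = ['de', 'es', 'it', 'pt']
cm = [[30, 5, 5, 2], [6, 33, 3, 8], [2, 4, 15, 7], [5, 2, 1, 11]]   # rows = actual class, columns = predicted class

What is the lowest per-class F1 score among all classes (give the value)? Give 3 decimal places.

0.468

Per-class F1 score (2·TP/(2·TP+FP+FN)):
  de: TP=30, FP=6+2+5=13, FN=5+5+2=12 → 60/85 = 0.7059
  es: TP=33, FP=5+4+2=11, FN=6+3+8=17 → 66/94 = 0.7021
  it: TP=15, FP=5+3+1=9, FN=2+4+7=13 → 30/52 = 0.5769
  pt: TP=11, FP=2+8+7=17, FN=5+2+1=8 → 22/47 = 0.4681
Lowest is class 'pt' with F1 score = 0.468.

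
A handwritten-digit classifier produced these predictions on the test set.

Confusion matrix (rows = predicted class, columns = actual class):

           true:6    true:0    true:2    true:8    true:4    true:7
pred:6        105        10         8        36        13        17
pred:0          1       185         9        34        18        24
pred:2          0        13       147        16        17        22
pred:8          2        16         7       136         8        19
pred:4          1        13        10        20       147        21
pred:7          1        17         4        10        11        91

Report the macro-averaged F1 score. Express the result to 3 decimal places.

Per-class F1 score (2·TP/(2·TP+FP+FN)):
  6: TP=105, FP=10+8+36+13+17=84, FN=1+0+2+1+1=5 → 210/299 = 0.7023
  0: TP=185, FP=1+9+34+18+24=86, FN=10+13+16+13+17=69 → 370/525 = 0.7048
  2: TP=147, FP=0+13+16+17+22=68, FN=8+9+7+10+4=38 → 294/400 = 0.7350
  8: TP=136, FP=2+16+7+8+19=52, FN=36+34+16+20+10=116 → 272/440 = 0.6182
  4: TP=147, FP=1+13+10+20+21=65, FN=13+18+17+8+11=67 → 294/426 = 0.6901
  7: TP=91, FP=1+17+4+10+11=43, FN=17+24+22+19+21=103 → 182/328 = 0.5549
Macro-F1 score = mean = (0.7023 + 0.7048 + 0.7350 + 0.6182 + 0.6901 + 0.5549) / 6 = 0.668

0.668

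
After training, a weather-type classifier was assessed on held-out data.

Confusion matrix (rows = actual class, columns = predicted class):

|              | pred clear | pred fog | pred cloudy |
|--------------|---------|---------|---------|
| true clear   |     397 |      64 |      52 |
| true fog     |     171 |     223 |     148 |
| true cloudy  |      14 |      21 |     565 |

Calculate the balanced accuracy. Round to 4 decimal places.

Balanced accuracy = mean of per-class recall.
  clear: recall = 397/513 = 0.77388
  fog: recall = 223/542 = 0.41144
  cloudy: recall = 565/600 = 0.94167
Mean = (0.77388 + 0.41144 + 0.94167) / 3 = 0.7090

0.7090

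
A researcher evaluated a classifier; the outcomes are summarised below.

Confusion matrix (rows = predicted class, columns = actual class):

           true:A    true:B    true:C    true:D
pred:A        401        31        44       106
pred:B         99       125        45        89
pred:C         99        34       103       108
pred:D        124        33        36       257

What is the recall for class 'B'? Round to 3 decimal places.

0.561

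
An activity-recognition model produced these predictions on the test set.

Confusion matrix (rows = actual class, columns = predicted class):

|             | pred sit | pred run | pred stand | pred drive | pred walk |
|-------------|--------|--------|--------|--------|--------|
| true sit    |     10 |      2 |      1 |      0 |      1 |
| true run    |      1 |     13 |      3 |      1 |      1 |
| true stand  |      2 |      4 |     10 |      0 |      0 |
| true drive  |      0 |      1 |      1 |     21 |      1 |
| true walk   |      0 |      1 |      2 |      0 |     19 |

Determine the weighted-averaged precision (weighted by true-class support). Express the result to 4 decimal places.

Per-class precision (TP/(TP+FP)):
  sit: TP=10, FP=1+2+0+0=3 → 10/13 = 0.76923
  run: TP=13, FP=2+4+1+1=8 → 13/21 = 0.61905
  stand: TP=10, FP=1+3+1+2=7 → 10/17 = 0.58824
  drive: TP=21, FP=0+1+0+0=1 → 21/22 = 0.95455
  walk: TP=19, FP=1+1+0+1=3 → 19/22 = 0.86364
Weighted-precision = Σ (supportᵢ/N)·precisionᵢ with N=95: (14/95)·0.76923 + (19/95)·0.61905 + (16/95)·0.58824 + (24/95)·0.95455 + (22/95)·0.86364 = 0.7774

0.7774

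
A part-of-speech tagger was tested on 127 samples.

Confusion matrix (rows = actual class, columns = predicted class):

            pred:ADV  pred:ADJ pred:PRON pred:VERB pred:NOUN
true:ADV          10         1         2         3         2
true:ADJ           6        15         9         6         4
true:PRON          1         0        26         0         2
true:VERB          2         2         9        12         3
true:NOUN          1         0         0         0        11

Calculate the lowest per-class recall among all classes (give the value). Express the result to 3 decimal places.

Per-class recall (TP/(TP+FN)):
  ADV: TP=10, FN=1+2+3+2=8 → 10/18 = 0.5556
  ADJ: TP=15, FN=6+9+6+4=25 → 15/40 = 0.3750
  PRON: TP=26, FN=1+0+0+2=3 → 26/29 = 0.8966
  VERB: TP=12, FN=2+2+9+3=16 → 12/28 = 0.4286
  NOUN: TP=11, FN=1+0+0+0=1 → 11/12 = 0.9167
Lowest is class 'ADJ' with recall = 0.375.

0.375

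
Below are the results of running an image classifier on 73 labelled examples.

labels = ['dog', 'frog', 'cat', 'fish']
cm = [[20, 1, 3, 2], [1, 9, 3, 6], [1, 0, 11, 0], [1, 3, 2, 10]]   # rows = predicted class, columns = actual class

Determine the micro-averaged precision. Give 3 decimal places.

Micro-averaging pools counts across classes: ΣTP=50, ΣFP=23, ΣFN=23.
Micro-precision = TP/(TP+FP) on pooled counts = 0.685 (equals overall accuracy in single-label multiclass).

0.685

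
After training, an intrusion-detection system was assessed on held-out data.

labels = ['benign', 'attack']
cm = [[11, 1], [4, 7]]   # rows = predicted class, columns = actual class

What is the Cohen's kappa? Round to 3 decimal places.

0.559

Observed agreement pₒ = trace/N = 18/23 = 0.7826
Expected agreement pₑ = Σ (rowᵢ·colᵢ)/N² = (15·12 + 8·11)/23² = 0.5066
κ = (pₒ − pₑ)/(1 − pₑ) = (0.7826 − 0.5066)/(1 − 0.5066) = 0.559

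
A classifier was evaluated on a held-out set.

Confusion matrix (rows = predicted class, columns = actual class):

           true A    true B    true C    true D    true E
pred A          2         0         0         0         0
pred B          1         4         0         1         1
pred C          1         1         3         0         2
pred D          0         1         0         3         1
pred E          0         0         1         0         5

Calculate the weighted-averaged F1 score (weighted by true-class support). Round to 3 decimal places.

0.637

Per-class F1 score (2·TP/(2·TP+FP+FN)):
  A: TP=2, FP=0+0+0+0=0, FN=1+1+0+0=2 → 4/6 = 0.6667
  B: TP=4, FP=1+0+1+1=3, FN=0+1+1+0=2 → 8/13 = 0.6154
  C: TP=3, FP=1+1+0+2=4, FN=0+0+0+1=1 → 6/11 = 0.5455
  D: TP=3, FP=0+1+0+1=2, FN=0+1+0+0=1 → 6/9 = 0.6667
  E: TP=5, FP=0+0+1+0=1, FN=0+1+2+1=4 → 10/15 = 0.6667
Weighted-F1 score = Σ (supportᵢ/N)·F1 scoreᵢ with N=27: (4/27)·0.6667 + (6/27)·0.6154 + (4/27)·0.5455 + (4/27)·0.6667 + (9/27)·0.6667 = 0.637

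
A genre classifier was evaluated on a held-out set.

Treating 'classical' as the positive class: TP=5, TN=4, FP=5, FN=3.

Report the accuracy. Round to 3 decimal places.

0.529

Accuracy = (TP+TN)/N = (5+4)/17 = 0.529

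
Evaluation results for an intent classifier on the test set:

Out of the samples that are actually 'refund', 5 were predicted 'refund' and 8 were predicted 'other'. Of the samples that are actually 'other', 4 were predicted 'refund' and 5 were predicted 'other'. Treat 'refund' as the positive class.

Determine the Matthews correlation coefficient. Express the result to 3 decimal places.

MCC = (TP·TN − FP·FN) / √((TP+FP)(TP+FN)(TN+FP)(TN+FN))
Numerator = 5·5 − 4·8 = -7
Denominator = √(9·13·9·13) = √13689 = 117.0000
MCC = -7 / 117.0000 = -0.060

-0.060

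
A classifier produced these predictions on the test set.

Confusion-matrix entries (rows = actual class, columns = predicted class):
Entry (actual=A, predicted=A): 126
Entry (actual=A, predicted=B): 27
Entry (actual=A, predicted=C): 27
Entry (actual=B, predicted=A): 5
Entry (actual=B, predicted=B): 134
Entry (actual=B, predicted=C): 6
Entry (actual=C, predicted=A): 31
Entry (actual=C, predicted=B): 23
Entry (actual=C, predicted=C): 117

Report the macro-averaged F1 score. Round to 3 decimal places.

Per-class F1 score (2·TP/(2·TP+FP+FN)):
  A: TP=126, FP=5+31=36, FN=27+27=54 → 252/342 = 0.7368
  B: TP=134, FP=27+23=50, FN=5+6=11 → 268/329 = 0.8146
  C: TP=117, FP=27+6=33, FN=31+23=54 → 234/321 = 0.7290
Macro-F1 score = mean = (0.7368 + 0.8146 + 0.7290) / 3 = 0.760

0.760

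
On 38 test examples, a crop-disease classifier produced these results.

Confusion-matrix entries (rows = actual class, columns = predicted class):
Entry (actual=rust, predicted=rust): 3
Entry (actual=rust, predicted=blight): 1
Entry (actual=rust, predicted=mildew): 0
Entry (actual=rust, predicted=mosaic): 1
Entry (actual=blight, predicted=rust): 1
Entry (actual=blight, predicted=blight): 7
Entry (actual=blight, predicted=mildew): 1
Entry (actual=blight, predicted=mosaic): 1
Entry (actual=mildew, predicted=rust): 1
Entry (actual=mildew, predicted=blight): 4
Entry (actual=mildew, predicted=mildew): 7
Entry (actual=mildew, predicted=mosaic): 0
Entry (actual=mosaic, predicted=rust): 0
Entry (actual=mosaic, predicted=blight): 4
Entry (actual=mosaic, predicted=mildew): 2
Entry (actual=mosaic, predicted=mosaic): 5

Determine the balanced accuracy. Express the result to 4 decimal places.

0.5845

Balanced accuracy = mean of per-class recall.
  rust: recall = 3/5 = 0.60000
  blight: recall = 7/10 = 0.70000
  mildew: recall = 7/12 = 0.58333
  mosaic: recall = 5/11 = 0.45455
Mean = (0.60000 + 0.70000 + 0.58333 + 0.45455) / 4 = 0.5845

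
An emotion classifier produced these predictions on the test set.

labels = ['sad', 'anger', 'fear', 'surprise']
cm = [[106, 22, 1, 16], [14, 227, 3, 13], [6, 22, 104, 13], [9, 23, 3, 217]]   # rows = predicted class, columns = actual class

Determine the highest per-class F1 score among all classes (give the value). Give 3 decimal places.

0.849

Per-class F1 score (2·TP/(2·TP+FP+FN)):
  sad: TP=106, FP=22+1+16=39, FN=14+6+9=29 → 212/280 = 0.7571
  anger: TP=227, FP=14+3+13=30, FN=22+22+23=67 → 454/551 = 0.8240
  fear: TP=104, FP=6+22+13=41, FN=1+3+3=7 → 208/256 = 0.8125
  surprise: TP=217, FP=9+23+3=35, FN=16+13+13=42 → 434/511 = 0.8493
Highest is class 'surprise' with F1 score = 0.849.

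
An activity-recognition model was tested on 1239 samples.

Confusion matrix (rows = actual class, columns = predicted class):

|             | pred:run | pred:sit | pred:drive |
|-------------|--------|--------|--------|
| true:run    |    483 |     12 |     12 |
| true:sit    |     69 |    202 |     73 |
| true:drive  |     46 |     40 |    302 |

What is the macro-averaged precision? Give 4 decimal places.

0.7944

Per-class precision (TP/(TP+FP)):
  run: TP=483, FP=69+46=115 → 483/598 = 0.80769
  sit: TP=202, FP=12+40=52 → 202/254 = 0.79528
  drive: TP=302, FP=12+73=85 → 302/387 = 0.78036
Macro-precision = mean = (0.80769 + 0.79528 + 0.78036) / 3 = 0.7944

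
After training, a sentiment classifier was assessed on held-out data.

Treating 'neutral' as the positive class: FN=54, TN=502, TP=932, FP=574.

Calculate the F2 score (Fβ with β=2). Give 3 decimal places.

0.855

Fβ = (1+β²)·TP / ((1+β²)·TP + β²·FN + FP), with β²=4
= 5·932 / (5·932 + 4·54 + 574) = 0.855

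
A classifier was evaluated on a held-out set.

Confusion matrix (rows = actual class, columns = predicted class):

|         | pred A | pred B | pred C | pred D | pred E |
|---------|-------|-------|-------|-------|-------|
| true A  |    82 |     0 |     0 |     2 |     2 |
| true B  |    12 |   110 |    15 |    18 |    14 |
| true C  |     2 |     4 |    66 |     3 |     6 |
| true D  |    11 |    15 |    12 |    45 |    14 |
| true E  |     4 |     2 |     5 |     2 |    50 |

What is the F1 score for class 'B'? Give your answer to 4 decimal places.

Take TP from the diagonal, FP from the rest of the 'B' prediction marginal, FN from the rest of the 'B' actual marginal.
F1 score = 2·TP/(2·TP+FP+FN).
B: TP=110, FP=0+4+15+2=21, FN=12+15+18+14=59 → 220/300 = 0.73333

0.7333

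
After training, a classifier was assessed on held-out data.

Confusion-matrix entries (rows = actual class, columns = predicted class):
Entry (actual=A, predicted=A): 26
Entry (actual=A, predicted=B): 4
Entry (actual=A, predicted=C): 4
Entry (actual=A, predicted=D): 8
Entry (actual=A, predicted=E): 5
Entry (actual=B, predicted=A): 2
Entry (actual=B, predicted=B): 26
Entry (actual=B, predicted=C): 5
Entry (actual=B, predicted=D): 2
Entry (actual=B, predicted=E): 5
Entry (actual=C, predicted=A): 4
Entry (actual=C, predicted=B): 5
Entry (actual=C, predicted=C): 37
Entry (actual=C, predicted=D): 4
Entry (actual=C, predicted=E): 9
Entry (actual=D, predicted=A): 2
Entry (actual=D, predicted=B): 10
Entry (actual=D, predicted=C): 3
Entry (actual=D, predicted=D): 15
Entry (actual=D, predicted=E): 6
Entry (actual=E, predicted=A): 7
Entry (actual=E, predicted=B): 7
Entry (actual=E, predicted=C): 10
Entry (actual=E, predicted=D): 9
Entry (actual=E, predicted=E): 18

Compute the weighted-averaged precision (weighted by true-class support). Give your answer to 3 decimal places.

0.525

Per-class precision (TP/(TP+FP)):
  A: TP=26, FP=2+4+2+7=15 → 26/41 = 0.6341
  B: TP=26, FP=4+5+10+7=26 → 26/52 = 0.5000
  C: TP=37, FP=4+5+3+10=22 → 37/59 = 0.6271
  D: TP=15, FP=8+2+4+9=23 → 15/38 = 0.3947
  E: TP=18, FP=5+5+9+6=25 → 18/43 = 0.4186
Weighted-precision = Σ (supportᵢ/N)·precisionᵢ with N=233: (47/233)·0.6341 + (40/233)·0.5000 + (59/233)·0.6271 + (36/233)·0.3947 + (51/233)·0.4186 = 0.525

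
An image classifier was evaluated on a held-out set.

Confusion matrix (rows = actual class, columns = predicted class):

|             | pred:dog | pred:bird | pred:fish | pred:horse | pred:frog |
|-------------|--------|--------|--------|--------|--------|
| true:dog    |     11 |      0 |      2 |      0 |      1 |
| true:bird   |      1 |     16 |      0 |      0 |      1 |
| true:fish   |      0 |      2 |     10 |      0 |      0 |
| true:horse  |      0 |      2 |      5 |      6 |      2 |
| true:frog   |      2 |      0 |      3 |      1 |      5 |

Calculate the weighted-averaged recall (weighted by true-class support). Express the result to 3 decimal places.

0.686

Per-class recall (TP/(TP+FN)):
  dog: TP=11, FN=0+2+0+1=3 → 11/14 = 0.7857
  bird: TP=16, FN=1+0+0+1=2 → 16/18 = 0.8889
  fish: TP=10, FN=0+2+0+0=2 → 10/12 = 0.8333
  horse: TP=6, FN=0+2+5+2=9 → 6/15 = 0.4000
  frog: TP=5, FN=2+0+3+1=6 → 5/11 = 0.4545
Weighted-recall = Σ (supportᵢ/N)·recallᵢ with N=70: (14/70)·0.7857 + (18/70)·0.8889 + (12/70)·0.8333 + (15/70)·0.4000 + (11/70)·0.4545 = 0.686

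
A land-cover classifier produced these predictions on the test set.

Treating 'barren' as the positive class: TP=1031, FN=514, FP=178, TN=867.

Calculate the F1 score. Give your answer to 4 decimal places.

0.7487

Precision = TP/(TP+FP) = 1031/1209 = 0.8528
Recall = TP/(TP+FN) = 1031/1545 = 0.6673
F1 = 2·TP/(2·TP+FP+FN) = 2062/2754 = 0.7487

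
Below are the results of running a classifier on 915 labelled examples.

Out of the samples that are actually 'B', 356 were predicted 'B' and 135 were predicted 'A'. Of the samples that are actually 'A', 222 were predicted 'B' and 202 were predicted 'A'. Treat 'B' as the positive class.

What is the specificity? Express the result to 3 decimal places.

0.476

Specificity = TN/(TN+FP) = 202/(202+222) = 0.476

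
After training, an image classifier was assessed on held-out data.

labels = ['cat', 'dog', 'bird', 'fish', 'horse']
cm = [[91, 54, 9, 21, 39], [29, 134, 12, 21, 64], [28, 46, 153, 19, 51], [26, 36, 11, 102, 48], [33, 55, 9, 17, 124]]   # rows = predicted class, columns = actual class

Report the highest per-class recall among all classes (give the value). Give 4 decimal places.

Per-class recall (TP/(TP+FN)):
  cat: TP=91, FN=29+28+26+33=116 → 91/207 = 0.43961
  dog: TP=134, FN=54+46+36+55=191 → 134/325 = 0.41231
  bird: TP=153, FN=9+12+11+9=41 → 153/194 = 0.78866
  fish: TP=102, FN=21+21+19+17=78 → 102/180 = 0.56667
  horse: TP=124, FN=39+64+51+48=202 → 124/326 = 0.38037
Highest is class 'bird' with recall = 0.7887.

0.7887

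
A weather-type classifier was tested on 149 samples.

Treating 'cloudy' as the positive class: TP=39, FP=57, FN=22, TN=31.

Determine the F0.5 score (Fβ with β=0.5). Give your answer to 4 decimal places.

0.4382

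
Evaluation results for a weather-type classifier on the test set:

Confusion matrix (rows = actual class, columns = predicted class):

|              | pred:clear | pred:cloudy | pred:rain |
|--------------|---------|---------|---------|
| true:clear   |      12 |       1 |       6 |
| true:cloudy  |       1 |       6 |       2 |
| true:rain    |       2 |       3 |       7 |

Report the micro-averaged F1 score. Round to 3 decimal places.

0.625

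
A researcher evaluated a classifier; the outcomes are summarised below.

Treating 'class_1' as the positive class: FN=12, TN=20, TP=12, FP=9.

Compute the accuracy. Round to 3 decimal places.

Accuracy = (TP+TN)/N = (12+20)/53 = 0.604

0.604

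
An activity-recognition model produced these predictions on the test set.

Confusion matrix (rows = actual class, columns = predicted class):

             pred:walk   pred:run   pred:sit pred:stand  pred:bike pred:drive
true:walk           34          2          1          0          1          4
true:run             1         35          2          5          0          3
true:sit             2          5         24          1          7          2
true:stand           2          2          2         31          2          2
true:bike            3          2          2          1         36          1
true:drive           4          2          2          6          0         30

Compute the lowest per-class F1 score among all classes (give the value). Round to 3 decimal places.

Per-class F1 score (2·TP/(2·TP+FP+FN)):
  walk: TP=34, FP=1+2+2+3+4=12, FN=2+1+0+1+4=8 → 68/88 = 0.7727
  run: TP=35, FP=2+5+2+2+2=13, FN=1+2+5+0+3=11 → 70/94 = 0.7447
  sit: TP=24, FP=1+2+2+2+2=9, FN=2+5+1+7+2=17 → 48/74 = 0.6486
  stand: TP=31, FP=0+5+1+1+6=13, FN=2+2+2+2+2=10 → 62/85 = 0.7294
  bike: TP=36, FP=1+0+7+2+0=10, FN=3+2+2+1+1=9 → 72/91 = 0.7912
  drive: TP=30, FP=4+3+2+2+1=12, FN=4+2+2+6+0=14 → 60/86 = 0.6977
Lowest is class 'sit' with F1 score = 0.649.

0.649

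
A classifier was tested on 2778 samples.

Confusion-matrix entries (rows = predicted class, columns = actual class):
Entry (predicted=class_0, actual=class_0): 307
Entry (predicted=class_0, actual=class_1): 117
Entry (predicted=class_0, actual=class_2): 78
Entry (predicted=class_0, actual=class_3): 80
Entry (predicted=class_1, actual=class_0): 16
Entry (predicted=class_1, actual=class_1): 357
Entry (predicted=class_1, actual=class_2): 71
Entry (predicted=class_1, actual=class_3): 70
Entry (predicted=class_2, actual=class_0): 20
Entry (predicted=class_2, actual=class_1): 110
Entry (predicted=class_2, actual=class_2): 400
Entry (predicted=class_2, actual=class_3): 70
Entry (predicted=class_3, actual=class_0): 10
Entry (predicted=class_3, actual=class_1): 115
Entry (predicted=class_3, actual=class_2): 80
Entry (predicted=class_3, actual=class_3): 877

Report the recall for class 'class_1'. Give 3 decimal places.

0.511

recall = TP/(TP+FN).
class_1: TP=357, FN=117+110+115=342 → 357/699 = 0.5107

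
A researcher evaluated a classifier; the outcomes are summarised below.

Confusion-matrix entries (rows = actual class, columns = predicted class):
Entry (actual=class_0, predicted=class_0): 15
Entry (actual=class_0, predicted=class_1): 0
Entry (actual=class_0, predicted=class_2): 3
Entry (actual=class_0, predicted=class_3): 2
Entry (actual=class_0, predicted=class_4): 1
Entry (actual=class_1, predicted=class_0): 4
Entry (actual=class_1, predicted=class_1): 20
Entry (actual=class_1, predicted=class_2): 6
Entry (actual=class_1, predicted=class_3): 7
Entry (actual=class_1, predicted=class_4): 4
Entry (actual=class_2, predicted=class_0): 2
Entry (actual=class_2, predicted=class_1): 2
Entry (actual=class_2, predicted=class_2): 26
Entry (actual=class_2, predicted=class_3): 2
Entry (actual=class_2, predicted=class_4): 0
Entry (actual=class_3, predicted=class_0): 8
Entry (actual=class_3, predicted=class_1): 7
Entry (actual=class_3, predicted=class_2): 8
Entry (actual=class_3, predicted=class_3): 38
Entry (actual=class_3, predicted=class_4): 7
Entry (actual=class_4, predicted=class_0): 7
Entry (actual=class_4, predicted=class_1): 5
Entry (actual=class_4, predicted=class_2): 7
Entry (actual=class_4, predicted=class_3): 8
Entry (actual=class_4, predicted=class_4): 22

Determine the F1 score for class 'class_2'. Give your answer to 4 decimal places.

One-vs-rest for 'class_2': TP = diagonal; FP = other classes predicted 'class_2'; FN = 'class_2' predicted as other.
F1 score = 2·TP/(2·TP+FP+FN).
class_2: TP=26, FP=3+6+8+7=24, FN=2+2+2+0=6 → 52/82 = 0.63415

0.6341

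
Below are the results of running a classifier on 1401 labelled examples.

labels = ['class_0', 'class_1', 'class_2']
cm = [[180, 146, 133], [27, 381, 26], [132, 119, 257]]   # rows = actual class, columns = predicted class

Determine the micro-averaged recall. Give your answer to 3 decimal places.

Micro-averaging pools counts across classes: ΣTP=818, ΣFP=583, ΣFN=583.
Micro-recall = TP/(TP+FN) on pooled counts = 0.584 (equals overall accuracy in single-label multiclass).

0.584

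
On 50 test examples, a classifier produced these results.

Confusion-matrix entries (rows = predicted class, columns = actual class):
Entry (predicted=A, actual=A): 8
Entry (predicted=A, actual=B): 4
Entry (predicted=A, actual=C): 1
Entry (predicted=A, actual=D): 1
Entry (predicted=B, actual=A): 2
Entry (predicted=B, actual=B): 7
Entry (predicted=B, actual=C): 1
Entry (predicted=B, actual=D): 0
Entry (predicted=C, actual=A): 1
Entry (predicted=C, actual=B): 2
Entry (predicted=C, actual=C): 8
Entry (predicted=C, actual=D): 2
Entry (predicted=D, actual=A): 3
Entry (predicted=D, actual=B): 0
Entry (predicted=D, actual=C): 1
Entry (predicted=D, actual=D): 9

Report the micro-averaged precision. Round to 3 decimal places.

0.640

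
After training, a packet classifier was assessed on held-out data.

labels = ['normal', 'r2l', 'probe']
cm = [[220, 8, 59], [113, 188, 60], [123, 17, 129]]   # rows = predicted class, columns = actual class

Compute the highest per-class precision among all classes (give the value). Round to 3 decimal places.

0.767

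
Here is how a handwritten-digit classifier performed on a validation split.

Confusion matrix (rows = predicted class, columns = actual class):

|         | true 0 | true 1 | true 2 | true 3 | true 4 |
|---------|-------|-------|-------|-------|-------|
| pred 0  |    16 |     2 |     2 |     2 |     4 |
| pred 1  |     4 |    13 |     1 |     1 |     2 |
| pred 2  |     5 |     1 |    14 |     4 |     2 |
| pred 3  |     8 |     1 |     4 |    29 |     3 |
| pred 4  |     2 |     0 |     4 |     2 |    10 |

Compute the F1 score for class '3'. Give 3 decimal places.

0.699

F1 score = 2·TP/(2·TP+FP+FN).
3: TP=29, FP=8+1+4+3=16, FN=2+1+4+2=9 → 58/83 = 0.6988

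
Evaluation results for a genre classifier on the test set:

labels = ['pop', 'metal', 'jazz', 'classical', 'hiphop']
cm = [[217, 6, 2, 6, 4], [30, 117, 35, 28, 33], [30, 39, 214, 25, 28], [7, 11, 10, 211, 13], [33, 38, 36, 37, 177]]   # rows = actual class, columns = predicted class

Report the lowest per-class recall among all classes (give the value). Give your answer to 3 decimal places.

0.481

Per-class recall (TP/(TP+FN)):
  pop: TP=217, FN=6+2+6+4=18 → 217/235 = 0.9234
  metal: TP=117, FN=30+35+28+33=126 → 117/243 = 0.4815
  jazz: TP=214, FN=30+39+25+28=122 → 214/336 = 0.6369
  classical: TP=211, FN=7+11+10+13=41 → 211/252 = 0.8373
  hiphop: TP=177, FN=33+38+36+37=144 → 177/321 = 0.5514
Lowest is class 'metal' with recall = 0.481.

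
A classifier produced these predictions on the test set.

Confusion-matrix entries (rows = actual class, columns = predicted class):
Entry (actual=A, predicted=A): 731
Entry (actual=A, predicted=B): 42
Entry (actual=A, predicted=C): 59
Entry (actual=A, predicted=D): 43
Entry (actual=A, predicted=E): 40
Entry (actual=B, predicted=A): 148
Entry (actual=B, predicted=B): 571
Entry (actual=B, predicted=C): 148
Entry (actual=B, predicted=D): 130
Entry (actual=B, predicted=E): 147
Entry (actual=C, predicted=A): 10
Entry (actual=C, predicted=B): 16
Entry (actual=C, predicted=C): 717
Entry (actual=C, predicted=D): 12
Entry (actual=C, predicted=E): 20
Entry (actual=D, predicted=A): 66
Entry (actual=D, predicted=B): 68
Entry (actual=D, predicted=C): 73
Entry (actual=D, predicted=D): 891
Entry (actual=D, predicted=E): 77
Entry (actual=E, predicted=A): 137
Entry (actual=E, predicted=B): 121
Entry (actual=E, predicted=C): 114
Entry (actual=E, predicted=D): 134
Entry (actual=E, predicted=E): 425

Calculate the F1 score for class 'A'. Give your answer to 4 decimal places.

F1 score = 2·TP/(2·TP+FP+FN).
A: TP=731, FP=148+10+66+137=361, FN=42+59+43+40=184 → 1462/2007 = 0.72845

0.7285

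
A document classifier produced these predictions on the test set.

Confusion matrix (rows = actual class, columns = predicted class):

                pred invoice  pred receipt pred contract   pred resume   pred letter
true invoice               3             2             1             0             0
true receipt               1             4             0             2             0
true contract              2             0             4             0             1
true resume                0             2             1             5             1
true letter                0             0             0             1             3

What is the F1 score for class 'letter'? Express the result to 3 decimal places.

F1 score = 2·TP/(2·TP+FP+FN).
letter: TP=3, FP=0+0+1+1=2, FN=0+0+0+1=1 → 6/9 = 0.6667

0.667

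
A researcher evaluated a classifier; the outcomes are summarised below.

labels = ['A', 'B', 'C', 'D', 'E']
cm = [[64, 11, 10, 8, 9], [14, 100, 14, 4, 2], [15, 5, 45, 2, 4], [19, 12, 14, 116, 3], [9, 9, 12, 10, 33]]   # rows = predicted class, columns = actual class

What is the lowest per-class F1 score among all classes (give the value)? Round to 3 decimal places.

0.532

Per-class F1 score (2·TP/(2·TP+FP+FN)):
  A: TP=64, FP=11+10+8+9=38, FN=14+15+19+9=57 → 128/223 = 0.5740
  B: TP=100, FP=14+14+4+2=34, FN=11+5+12+9=37 → 200/271 = 0.7380
  C: TP=45, FP=15+5+2+4=26, FN=10+14+14+12=50 → 90/166 = 0.5422
  D: TP=116, FP=19+12+14+3=48, FN=8+4+2+10=24 → 232/304 = 0.7632
  E: TP=33, FP=9+9+12+10=40, FN=9+2+4+3=18 → 66/124 = 0.5323
Lowest is class 'E' with F1 score = 0.532.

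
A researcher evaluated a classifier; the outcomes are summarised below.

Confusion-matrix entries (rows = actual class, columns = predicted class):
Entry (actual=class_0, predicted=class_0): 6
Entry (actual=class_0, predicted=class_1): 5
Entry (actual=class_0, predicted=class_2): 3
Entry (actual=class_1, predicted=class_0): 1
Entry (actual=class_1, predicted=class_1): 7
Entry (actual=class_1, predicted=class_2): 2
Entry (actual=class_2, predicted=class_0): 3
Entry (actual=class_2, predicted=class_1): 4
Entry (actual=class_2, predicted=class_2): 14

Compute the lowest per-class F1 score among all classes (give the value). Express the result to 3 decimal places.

Per-class F1 score (2·TP/(2·TP+FP+FN)):
  class_0: TP=6, FP=1+3=4, FN=5+3=8 → 12/24 = 0.5000
  class_1: TP=7, FP=5+4=9, FN=1+2=3 → 14/26 = 0.5385
  class_2: TP=14, FP=3+2=5, FN=3+4=7 → 28/40 = 0.7000
Lowest is class 'class_0' with F1 score = 0.500.

0.500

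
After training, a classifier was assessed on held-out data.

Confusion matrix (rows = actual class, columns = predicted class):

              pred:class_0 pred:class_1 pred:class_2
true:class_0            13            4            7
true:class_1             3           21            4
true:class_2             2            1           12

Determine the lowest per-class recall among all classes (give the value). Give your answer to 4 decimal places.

0.5417

Per-class recall (TP/(TP+FN)):
  class_0: TP=13, FN=4+7=11 → 13/24 = 0.54167
  class_1: TP=21, FN=3+4=7 → 21/28 = 0.75000
  class_2: TP=12, FN=2+1=3 → 12/15 = 0.80000
Lowest is class 'class_0' with recall = 0.5417.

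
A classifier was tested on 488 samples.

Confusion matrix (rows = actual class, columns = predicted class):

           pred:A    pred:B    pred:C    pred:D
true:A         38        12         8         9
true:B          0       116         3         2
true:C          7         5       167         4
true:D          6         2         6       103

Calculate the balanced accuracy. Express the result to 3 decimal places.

Balanced accuracy = mean of per-class recall.
  A: recall = 38/67 = 0.5672
  B: recall = 116/121 = 0.9587
  C: recall = 167/183 = 0.9126
  D: recall = 103/117 = 0.8803
Mean = (0.5672 + 0.9587 + 0.9126 + 0.8803) / 4 = 0.830

0.830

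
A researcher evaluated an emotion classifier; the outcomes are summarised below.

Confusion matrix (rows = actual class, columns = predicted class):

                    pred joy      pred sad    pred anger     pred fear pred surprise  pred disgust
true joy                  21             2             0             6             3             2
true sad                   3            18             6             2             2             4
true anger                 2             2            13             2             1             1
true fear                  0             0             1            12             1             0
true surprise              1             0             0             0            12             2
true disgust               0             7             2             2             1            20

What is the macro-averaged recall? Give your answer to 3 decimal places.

0.672

Per-class recall (TP/(TP+FN)):
  joy: TP=21, FN=2+0+6+3+2=13 → 21/34 = 0.6176
  sad: TP=18, FN=3+6+2+2+4=17 → 18/35 = 0.5143
  anger: TP=13, FN=2+2+2+1+1=8 → 13/21 = 0.6190
  fear: TP=12, FN=0+0+1+1+0=2 → 12/14 = 0.8571
  surprise: TP=12, FN=1+0+0+0+2=3 → 12/15 = 0.8000
  disgust: TP=20, FN=0+7+2+2+1=12 → 20/32 = 0.6250
Macro-recall = mean = (0.6176 + 0.5143 + 0.6190 + 0.8571 + 0.8000 + 0.6250) / 6 = 0.672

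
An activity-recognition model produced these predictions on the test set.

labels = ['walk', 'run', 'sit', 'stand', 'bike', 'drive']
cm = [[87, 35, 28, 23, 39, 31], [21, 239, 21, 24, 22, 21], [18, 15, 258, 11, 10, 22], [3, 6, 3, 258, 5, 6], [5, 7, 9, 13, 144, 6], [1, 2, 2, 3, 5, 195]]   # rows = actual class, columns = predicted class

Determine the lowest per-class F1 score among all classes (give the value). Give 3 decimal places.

0.460

Per-class F1 score (2·TP/(2·TP+FP+FN)):
  walk: TP=87, FP=21+18+3+5+1=48, FN=35+28+23+39+31=156 → 174/378 = 0.4603
  run: TP=239, FP=35+15+6+7+2=65, FN=21+21+24+22+21=109 → 478/652 = 0.7331
  sit: TP=258, FP=28+21+3+9+2=63, FN=18+15+11+10+22=76 → 516/655 = 0.7878
  stand: TP=258, FP=23+24+11+13+3=74, FN=3+6+3+5+6=23 → 516/613 = 0.8418
  bike: TP=144, FP=39+22+10+5+5=81, FN=5+7+9+13+6=40 → 288/409 = 0.7042
  drive: TP=195, FP=31+21+22+6+6=86, FN=1+2+2+3+5=13 → 390/489 = 0.7975
Lowest is class 'walk' with F1 score = 0.460.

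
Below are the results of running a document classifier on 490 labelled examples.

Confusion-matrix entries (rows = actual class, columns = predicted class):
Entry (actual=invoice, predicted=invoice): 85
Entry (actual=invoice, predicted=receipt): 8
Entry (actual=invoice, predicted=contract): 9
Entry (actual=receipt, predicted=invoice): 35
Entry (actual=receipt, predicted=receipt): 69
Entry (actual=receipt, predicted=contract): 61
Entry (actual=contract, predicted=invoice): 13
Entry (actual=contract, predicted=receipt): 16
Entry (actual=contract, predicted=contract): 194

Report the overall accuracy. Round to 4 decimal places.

0.7102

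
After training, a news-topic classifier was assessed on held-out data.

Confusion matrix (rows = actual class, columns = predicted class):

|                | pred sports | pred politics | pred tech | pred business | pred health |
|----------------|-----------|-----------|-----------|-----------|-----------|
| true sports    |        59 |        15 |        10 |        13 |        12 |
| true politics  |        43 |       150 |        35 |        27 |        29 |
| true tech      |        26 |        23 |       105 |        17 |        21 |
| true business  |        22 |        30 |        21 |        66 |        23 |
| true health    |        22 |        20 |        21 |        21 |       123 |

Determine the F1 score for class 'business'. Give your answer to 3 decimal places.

0.431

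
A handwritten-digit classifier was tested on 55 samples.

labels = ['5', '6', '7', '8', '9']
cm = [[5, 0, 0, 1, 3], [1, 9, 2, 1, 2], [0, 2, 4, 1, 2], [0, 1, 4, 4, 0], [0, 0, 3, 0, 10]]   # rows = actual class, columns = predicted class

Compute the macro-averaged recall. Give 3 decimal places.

Per-class recall (TP/(TP+FN)):
  5: TP=5, FN=0+0+1+3=4 → 5/9 = 0.5556
  6: TP=9, FN=1+2+1+2=6 → 9/15 = 0.6000
  7: TP=4, FN=0+2+1+2=5 → 4/9 = 0.4444
  8: TP=4, FN=0+1+4+0=5 → 4/9 = 0.4444
  9: TP=10, FN=0+0+3+0=3 → 10/13 = 0.7692
Macro-recall = mean = (0.5556 + 0.6000 + 0.4444 + 0.4444 + 0.7692) / 5 = 0.563

0.563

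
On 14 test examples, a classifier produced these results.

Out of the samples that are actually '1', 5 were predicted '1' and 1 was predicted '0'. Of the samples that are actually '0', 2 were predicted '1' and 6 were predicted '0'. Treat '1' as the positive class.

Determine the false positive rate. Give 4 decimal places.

0.2500

FPR = FP/(FP+TN) = 2/(2+6) = 0.2500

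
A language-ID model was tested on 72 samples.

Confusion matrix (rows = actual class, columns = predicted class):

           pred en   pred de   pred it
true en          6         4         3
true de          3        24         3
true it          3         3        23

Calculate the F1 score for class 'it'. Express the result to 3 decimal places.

0.793

Treat 'it' as positive and all other classes as negative.
F1 score = 2·TP/(2·TP+FP+FN).
it: TP=23, FP=3+3=6, FN=3+3=6 → 46/58 = 0.7931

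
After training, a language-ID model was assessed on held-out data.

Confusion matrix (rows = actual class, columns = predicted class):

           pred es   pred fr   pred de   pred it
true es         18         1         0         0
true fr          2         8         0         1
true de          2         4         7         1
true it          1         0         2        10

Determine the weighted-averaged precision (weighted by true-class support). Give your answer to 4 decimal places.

Per-class precision (TP/(TP+FP)):
  es: TP=18, FP=2+2+1=5 → 18/23 = 0.78261
  fr: TP=8, FP=1+4+0=5 → 8/13 = 0.61538
  de: TP=7, FP=0+0+2=2 → 7/9 = 0.77778
  it: TP=10, FP=0+1+1=2 → 10/12 = 0.83333
Weighted-precision = Σ (supportᵢ/N)·precisionᵢ with N=57: (19/57)·0.78261 + (11/57)·0.61538 + (14/57)·0.77778 + (13/57)·0.83333 = 0.7607

0.7607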